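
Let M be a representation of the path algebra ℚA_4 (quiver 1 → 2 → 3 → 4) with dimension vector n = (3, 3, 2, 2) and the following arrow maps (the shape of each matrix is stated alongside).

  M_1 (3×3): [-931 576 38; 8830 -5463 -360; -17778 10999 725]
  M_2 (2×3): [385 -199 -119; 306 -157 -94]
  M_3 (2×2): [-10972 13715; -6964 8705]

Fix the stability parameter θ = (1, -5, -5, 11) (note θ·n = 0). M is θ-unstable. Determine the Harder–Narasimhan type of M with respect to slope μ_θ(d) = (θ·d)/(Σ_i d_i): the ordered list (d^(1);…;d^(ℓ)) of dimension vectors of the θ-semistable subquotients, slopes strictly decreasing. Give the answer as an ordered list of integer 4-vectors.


Interval decomposition of M: I[1,2], I[1,3], I[1,4], I[4,4].
HN type (ℓ=3): μ^(1)=11; μ^(2)=-2; μ^(3)=-3

((0, 0, 0, 2); (1, 1, 0, 0); (2, 2, 2, 0))


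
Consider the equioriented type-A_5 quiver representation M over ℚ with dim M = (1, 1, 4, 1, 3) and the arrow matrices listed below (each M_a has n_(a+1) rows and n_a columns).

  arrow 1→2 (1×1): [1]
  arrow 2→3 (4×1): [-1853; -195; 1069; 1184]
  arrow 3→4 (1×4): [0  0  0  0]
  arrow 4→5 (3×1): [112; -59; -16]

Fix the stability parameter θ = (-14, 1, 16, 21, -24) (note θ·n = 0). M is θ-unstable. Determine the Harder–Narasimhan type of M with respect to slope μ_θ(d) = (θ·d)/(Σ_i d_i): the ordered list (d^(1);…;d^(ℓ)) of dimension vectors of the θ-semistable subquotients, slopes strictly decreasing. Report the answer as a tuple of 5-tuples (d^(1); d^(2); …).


Interval decomposition of M: I[1,3], I[3,3]^3, I[4,5], I[5,5]^2.
HN type (ℓ=5): μ^(1)=16; μ^(2)=1; μ^(3)=-3/2; μ^(4)=-14; μ^(5)=-24

((0, 0, 4, 0, 0); (0, 1, 0, 0, 0); (0, 0, 0, 1, 1); (1, 0, 0, 0, 0); (0, 0, 0, 0, 2))


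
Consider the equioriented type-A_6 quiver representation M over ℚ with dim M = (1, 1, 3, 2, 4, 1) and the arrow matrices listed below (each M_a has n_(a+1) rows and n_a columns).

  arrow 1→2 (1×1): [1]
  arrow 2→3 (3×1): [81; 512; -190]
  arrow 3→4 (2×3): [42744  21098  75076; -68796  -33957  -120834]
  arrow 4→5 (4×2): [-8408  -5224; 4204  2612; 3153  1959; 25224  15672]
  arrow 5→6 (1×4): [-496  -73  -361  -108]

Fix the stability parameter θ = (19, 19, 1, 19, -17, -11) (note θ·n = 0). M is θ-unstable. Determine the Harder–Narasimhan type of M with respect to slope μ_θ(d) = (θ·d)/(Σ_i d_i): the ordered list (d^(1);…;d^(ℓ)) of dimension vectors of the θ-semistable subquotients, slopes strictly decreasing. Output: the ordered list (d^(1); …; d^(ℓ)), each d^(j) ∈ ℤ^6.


Interval decomposition of M: I[1,3], I[3,3], I[3,6], I[4,4], I[5,5]^3.
HN type (ℓ=5): μ^(1)=19; μ^(2)=13; μ^(3)=1; μ^(4)=-2; μ^(5)=-17

((0, 0, 0, 1, 0, 0); (1, 1, 1, 0, 0, 0); (0, 0, 1, 0, 0, 0); (0, 0, 1, 1, 1, 1); (0, 0, 0, 0, 3, 0))


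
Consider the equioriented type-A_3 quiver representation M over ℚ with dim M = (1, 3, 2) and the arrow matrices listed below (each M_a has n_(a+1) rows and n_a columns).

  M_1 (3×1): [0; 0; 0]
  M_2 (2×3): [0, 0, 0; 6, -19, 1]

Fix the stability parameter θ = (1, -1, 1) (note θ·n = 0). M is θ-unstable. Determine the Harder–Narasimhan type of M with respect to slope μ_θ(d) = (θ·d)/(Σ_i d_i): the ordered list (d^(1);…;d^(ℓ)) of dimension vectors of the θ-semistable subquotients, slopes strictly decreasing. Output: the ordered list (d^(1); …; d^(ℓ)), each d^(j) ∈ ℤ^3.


Interval decomposition of M: I[1,1], I[2,2]^2, I[2,3], I[3,3].
HN type (ℓ=2): μ^(1)=1; μ^(2)=-1

((1, 0, 2); (0, 3, 0))


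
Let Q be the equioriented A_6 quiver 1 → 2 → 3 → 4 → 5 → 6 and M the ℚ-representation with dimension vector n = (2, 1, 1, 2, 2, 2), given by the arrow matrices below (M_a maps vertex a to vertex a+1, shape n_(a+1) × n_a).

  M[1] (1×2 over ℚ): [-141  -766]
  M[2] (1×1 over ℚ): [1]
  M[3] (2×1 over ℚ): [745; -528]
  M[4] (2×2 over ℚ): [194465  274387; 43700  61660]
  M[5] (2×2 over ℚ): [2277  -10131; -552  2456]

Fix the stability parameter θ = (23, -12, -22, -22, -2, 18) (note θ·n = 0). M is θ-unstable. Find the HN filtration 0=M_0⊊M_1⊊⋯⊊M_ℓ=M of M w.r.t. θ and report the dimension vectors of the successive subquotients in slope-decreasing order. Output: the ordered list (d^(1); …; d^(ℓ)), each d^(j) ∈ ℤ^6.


Barcode: M ≅ I[1,1], I[1,6], I[4,4], I[5,5], I[6,6]. HN layers by μ_θ (5 steps, strictly decreasing):
  μ^(1)=23; μ^(2)=18; μ^(3)=-2; μ^(4)=-33/4; μ^(5)=-22

((1, 0, 0, 0, 0, 0); (0, 0, 0, 0, 0, 2); (0, 0, 0, 0, 2, 0); (1, 1, 1, 1, 0, 0); (0, 0, 0, 1, 0, 0))


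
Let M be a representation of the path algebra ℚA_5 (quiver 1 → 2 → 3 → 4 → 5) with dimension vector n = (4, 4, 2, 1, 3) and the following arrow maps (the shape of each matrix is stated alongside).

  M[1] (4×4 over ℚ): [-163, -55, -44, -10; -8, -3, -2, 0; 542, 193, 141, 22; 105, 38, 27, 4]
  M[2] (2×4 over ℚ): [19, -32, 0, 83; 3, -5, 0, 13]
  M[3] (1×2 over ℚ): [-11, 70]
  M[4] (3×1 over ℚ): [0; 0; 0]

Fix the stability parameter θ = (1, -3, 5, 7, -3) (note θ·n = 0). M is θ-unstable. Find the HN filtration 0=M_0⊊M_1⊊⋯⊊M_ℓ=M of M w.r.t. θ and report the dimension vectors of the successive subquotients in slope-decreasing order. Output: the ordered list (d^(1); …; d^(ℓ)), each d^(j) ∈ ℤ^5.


Interval decomposition of M: I[1,1], I[1,2], I[1,3], I[1,4], I[2,2], I[5,5]^3.
HN type (ℓ=5): μ^(1)=7; μ^(2)=5; μ^(3)=1; μ^(4)=-1; μ^(5)=-3

((0, 0, 0, 1, 0); (0, 0, 2, 0, 0); (1, 0, 0, 0, 0); (3, 3, 0, 0, 0); (0, 1, 0, 0, 3))


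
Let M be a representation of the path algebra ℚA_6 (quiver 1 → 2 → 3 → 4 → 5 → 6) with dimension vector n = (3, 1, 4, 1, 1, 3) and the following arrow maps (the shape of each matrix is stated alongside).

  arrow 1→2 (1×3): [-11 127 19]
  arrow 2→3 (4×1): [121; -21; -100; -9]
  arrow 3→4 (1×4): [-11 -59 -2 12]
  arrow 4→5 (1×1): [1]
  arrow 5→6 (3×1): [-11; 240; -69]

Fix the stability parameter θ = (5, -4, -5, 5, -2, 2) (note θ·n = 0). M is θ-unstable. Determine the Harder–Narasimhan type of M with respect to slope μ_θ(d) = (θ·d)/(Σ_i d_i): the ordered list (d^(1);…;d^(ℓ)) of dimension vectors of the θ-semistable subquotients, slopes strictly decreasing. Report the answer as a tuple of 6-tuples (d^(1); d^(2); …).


Barcode: M ≅ I[1,1]^2, I[1,3], I[3,3]^2, I[3,6], I[6,6]^2. HN layers by μ_θ (5 steps, strictly decreasing):
  μ^(1)=5; μ^(2)=2; μ^(3)=3/2; μ^(4)=-4/3; μ^(5)=-5

((2, 0, 0, 0, 0, 0); (0, 0, 0, 0, 0, 3); (0, 0, 0, 1, 1, 0); (1, 1, 1, 0, 0, 0); (0, 0, 3, 0, 0, 0))


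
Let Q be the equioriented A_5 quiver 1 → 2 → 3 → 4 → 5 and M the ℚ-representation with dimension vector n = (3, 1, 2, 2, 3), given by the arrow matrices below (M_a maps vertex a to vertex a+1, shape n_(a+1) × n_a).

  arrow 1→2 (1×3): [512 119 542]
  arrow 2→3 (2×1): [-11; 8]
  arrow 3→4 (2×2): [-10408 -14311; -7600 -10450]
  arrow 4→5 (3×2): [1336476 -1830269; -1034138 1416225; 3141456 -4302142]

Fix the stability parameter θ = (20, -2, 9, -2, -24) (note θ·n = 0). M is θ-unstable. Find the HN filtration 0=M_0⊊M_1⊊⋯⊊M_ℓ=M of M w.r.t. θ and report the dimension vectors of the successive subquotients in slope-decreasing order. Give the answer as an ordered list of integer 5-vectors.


Barcode: M ≅ I[1,1]^2, I[1,3], I[3,5], I[4,5], I[5,5]. HN layers by μ_θ (5 steps, strictly decreasing):
  μ^(1)=20; μ^(2)=9; μ^(3)=-17/3; μ^(4)=-13; μ^(5)=-24

((2, 0, 0, 0, 0); (1, 1, 1, 0, 0); (0, 0, 1, 1, 1); (0, 0, 0, 1, 1); (0, 0, 0, 0, 1))


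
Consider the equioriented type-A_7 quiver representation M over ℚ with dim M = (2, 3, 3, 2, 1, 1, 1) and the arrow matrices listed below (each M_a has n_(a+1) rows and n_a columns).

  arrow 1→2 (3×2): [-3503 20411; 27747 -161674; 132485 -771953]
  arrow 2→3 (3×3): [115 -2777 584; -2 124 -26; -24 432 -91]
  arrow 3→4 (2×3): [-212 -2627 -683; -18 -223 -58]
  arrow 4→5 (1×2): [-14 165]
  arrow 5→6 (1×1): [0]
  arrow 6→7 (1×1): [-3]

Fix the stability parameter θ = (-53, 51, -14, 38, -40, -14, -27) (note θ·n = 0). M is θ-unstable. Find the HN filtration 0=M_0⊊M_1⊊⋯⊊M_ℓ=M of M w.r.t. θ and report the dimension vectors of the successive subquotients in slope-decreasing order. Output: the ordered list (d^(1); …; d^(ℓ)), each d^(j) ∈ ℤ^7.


Barcode: M ≅ I[1,4], I[1,5], I[2,3], I[6,7]. HN layers by μ_θ (5 steps, strictly decreasing):
  μ^(1)=38; μ^(2)=37/2; μ^(3)=35/4; μ^(4)=-41/2; μ^(5)=-53

((0, 0, 0, 1, 0, 0, 0); (0, 2, 2, 0, 0, 0, 0); (0, 1, 1, 1, 1, 0, 0); (0, 0, 0, 0, 0, 1, 1); (2, 0, 0, 0, 0, 0, 0))


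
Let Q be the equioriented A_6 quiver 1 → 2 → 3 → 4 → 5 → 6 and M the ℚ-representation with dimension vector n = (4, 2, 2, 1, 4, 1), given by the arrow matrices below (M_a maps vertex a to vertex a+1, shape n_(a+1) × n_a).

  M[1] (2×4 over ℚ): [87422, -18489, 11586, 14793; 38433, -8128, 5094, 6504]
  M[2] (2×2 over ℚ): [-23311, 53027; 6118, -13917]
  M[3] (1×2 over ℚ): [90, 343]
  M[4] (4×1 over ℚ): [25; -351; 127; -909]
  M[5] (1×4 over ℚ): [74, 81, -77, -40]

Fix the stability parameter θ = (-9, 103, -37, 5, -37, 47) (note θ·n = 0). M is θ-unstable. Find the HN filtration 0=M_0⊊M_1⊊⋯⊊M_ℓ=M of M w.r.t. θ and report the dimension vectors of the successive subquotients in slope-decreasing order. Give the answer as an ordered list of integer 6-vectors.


Interval decomposition of M: I[1,1]^2, I[1,3], I[1,5], I[5,5]^2, I[5,6].
HN type (ℓ=5): μ^(1)=47; μ^(2)=33; μ^(3)=17/2; μ^(4)=-9; μ^(5)=-37

((0, 0, 0, 0, 0, 1); (0, 1, 1, 0, 0, 0); (0, 1, 1, 1, 1, 0); (4, 0, 0, 0, 0, 0); (0, 0, 0, 0, 3, 0))


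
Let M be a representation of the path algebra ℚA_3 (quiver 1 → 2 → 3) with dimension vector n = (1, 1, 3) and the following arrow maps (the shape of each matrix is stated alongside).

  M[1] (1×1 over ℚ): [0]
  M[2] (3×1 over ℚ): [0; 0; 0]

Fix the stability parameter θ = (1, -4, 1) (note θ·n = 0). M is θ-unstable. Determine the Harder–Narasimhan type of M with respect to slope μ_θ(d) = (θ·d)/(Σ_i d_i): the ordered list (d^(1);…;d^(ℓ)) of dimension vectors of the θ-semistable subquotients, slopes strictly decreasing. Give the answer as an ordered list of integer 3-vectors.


Barcode: M ≅ I[1,1], I[2,2], I[3,3]^3. HN layers by μ_θ (2 steps, strictly decreasing):
  μ^(1)=1; μ^(2)=-4

((1, 0, 3); (0, 1, 0))


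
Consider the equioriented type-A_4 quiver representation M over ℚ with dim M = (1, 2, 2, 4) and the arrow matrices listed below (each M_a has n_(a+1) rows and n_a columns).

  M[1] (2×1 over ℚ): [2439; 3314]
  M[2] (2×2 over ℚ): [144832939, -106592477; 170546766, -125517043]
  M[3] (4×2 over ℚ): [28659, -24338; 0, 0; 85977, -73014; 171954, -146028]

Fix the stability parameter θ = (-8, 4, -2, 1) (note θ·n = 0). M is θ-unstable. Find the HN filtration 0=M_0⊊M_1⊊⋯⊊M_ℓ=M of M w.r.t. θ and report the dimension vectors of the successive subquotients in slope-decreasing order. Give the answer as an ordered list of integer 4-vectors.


Interval decomposition of M: I[1,4], I[2,3], I[4,4]^3.
HN type (ℓ=2): μ^(1)=1; μ^(2)=-8

((0, 2, 2, 4); (1, 0, 0, 0))


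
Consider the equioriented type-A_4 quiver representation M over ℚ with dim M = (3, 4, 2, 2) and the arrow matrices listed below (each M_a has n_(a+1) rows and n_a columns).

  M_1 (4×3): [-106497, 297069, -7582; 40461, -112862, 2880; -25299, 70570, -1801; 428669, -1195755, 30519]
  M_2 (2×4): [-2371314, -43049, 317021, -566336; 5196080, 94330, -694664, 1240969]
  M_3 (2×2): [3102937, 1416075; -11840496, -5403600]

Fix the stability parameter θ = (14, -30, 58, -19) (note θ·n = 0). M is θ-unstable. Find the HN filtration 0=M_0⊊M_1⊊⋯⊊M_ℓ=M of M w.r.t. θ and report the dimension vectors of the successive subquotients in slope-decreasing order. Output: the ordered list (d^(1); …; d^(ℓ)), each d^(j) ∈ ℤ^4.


Barcode: M ≅ I[1,2], I[1,3], I[1,4], I[2,2], I[4,4]. HN layers by μ_θ (5 steps, strictly decreasing):
  μ^(1)=58; μ^(2)=39/2; μ^(3)=-8; μ^(4)=-19; μ^(5)=-30

((0, 0, 1, 0); (0, 0, 1, 1); (3, 3, 0, 0); (0, 0, 0, 1); (0, 1, 0, 0))


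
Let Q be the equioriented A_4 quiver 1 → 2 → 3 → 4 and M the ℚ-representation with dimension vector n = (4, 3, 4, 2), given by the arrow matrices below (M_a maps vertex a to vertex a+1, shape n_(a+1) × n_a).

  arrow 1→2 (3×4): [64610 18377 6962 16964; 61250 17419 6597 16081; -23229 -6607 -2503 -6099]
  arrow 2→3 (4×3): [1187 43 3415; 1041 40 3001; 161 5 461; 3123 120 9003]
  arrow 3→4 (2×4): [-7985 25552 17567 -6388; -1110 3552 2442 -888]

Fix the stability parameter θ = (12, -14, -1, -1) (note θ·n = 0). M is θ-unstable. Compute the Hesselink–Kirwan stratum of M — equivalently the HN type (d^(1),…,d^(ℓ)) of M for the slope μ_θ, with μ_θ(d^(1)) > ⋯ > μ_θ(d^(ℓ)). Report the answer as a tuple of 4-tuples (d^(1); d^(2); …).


Interval decomposition of M: I[1,1], I[1,2], I[1,3]^2, I[3,3], I[3,4], I[4,4].
HN type (ℓ=2): μ^(1)=12; μ^(2)=-1

((1, 0, 0, 0); (3, 3, 4, 2))


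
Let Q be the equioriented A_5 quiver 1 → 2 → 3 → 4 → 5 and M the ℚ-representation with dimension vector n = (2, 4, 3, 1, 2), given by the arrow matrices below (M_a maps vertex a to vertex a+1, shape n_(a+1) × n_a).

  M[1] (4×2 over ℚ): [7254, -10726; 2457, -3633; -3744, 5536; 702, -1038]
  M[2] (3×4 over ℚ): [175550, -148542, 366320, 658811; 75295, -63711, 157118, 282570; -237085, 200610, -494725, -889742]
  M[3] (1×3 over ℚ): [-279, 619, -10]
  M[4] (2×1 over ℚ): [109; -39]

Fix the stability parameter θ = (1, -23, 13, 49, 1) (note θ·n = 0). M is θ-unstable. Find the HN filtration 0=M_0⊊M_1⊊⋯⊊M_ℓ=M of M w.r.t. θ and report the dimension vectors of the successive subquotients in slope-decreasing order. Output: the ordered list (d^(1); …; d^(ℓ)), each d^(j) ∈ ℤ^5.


Via rank(M_{q-1}∘⋯∘M_p): M ≅ I[1,1], I[1,5], I[2,2], I[2,3]^2, I[5,5].
μ_θ-semistable layers: μ^(1)=25; μ^(2)=13; μ^(3)=1; μ^(4)=-11; μ^(5)=-23

((0, 0, 0, 1, 1); (0, 0, 3, 0, 0); (1, 0, 0, 0, 1); (1, 1, 0, 0, 0); (0, 3, 0, 0, 0))


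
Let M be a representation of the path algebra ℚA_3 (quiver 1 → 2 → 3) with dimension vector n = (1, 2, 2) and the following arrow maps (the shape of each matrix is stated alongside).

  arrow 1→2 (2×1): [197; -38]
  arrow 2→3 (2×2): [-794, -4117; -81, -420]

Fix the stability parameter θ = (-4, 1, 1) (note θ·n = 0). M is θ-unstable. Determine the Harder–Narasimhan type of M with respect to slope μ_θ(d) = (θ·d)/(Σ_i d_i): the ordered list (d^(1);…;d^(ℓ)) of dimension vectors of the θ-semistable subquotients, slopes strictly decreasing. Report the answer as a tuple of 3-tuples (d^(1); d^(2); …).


Via rank(M_{q-1}∘⋯∘M_p): M ≅ I[1,3], I[2,3].
μ_θ-semistable layers: μ^(1)=1; μ^(2)=-4

((0, 2, 2); (1, 0, 0))


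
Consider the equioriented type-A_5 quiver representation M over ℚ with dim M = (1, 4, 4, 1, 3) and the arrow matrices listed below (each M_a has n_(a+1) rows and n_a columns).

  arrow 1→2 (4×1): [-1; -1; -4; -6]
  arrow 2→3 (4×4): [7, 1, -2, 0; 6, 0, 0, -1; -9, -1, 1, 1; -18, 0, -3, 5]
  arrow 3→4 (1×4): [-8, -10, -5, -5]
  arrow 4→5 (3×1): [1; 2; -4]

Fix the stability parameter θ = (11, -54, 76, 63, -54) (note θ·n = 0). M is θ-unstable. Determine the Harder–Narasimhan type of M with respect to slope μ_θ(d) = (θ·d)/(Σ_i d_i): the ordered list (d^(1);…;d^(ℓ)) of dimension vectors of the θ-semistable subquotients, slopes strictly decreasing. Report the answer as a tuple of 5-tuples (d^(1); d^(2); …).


Via rank(M_{q-1}∘⋯∘M_p): M ≅ I[1,2], I[2,3]^2, I[2,5], I[3,3], I[5,5]^2.
μ_θ-semistable layers: μ^(1)=76; μ^(2)=85/3; μ^(3)=-43/2; μ^(4)=-54

((0, 0, 3, 0, 0); (0, 0, 1, 1, 1); (1, 1, 0, 0, 0); (0, 3, 0, 0, 2))


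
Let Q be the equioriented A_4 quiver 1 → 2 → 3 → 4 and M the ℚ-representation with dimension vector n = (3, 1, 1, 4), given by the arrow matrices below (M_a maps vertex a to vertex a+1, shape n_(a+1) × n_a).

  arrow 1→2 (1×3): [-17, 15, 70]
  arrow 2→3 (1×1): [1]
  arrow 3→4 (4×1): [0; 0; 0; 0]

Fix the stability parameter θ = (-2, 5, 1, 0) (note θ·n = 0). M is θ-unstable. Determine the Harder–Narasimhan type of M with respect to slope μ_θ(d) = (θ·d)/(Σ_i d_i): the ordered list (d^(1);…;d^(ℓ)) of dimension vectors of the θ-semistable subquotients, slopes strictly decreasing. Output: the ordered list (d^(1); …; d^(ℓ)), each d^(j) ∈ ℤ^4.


Interval decomposition of M: I[1,1]^2, I[1,3], I[4,4]^4.
HN type (ℓ=3): μ^(1)=3; μ^(2)=0; μ^(3)=-2

((0, 1, 1, 0); (0, 0, 0, 4); (3, 0, 0, 0))


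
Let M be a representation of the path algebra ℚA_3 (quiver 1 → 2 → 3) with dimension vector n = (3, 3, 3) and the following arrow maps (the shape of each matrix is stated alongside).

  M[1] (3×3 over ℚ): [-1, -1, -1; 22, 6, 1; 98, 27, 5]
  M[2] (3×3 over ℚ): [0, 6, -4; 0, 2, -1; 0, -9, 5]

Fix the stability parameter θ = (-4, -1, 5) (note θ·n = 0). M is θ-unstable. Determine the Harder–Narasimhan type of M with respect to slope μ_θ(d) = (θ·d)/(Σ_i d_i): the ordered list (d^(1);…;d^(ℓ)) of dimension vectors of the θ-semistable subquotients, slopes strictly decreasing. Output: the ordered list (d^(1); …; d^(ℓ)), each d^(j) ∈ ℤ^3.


Via rank(M_{q-1}∘⋯∘M_p): M ≅ I[1,2], I[1,3]^2, I[3,3].
μ_θ-semistable layers: μ^(1)=5; μ^(2)=-1; μ^(3)=-4

((0, 0, 3); (0, 3, 0); (3, 0, 0))


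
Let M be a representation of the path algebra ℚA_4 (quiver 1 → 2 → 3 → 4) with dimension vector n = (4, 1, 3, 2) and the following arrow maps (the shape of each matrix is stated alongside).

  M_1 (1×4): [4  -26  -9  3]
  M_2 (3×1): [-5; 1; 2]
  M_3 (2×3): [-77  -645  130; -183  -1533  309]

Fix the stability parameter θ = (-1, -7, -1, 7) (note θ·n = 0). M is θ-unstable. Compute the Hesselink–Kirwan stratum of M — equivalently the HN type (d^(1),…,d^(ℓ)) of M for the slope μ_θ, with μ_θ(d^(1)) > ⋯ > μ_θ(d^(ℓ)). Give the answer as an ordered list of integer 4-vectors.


Barcode: M ≅ I[1,1]^3, I[1,3], I[3,4]^2. HN layers by μ_θ (3 steps, strictly decreasing):
  μ^(1)=7; μ^(2)=-1; μ^(3)=-4

((0, 0, 0, 2); (3, 0, 3, 0); (1, 1, 0, 0))


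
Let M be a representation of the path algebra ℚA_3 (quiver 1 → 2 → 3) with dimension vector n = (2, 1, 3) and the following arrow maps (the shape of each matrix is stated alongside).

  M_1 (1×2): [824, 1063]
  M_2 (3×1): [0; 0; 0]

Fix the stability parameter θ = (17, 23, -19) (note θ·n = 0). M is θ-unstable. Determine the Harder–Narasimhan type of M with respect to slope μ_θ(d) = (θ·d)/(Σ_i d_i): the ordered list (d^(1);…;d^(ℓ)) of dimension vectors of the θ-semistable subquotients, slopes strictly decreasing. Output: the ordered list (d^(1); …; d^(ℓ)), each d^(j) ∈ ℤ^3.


Barcode: M ≅ I[1,1], I[1,2], I[3,3]^3. HN layers by μ_θ (3 steps, strictly decreasing):
  μ^(1)=23; μ^(2)=17; μ^(3)=-19

((0, 1, 0); (2, 0, 0); (0, 0, 3))


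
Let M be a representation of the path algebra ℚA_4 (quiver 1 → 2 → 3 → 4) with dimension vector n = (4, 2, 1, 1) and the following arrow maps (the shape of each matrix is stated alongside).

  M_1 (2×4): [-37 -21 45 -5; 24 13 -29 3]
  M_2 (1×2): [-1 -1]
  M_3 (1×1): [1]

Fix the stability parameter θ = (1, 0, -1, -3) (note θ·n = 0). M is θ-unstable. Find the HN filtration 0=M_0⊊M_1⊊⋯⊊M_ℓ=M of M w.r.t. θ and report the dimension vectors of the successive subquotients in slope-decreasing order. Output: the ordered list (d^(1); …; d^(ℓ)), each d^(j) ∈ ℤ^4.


Barcode: M ≅ I[1,1]^2, I[1,2], I[1,4]. HN layers by μ_θ (3 steps, strictly decreasing):
  μ^(1)=1; μ^(2)=1/2; μ^(3)=-3/4

((2, 0, 0, 0); (1, 1, 0, 0); (1, 1, 1, 1))


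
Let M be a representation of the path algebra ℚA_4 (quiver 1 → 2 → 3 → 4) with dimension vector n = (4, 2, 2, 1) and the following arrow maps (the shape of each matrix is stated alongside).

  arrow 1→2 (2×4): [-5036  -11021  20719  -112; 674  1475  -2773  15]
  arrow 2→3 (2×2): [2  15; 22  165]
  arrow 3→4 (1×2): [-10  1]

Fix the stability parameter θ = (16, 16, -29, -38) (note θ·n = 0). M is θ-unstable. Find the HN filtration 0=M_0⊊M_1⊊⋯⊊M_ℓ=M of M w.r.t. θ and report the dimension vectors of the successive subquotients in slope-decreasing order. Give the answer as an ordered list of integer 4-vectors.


Via rank(M_{q-1}∘⋯∘M_p): M ≅ I[1,1]^2, I[1,2], I[1,4], I[3,3].
μ_θ-semistable layers: μ^(1)=16; μ^(2)=-35/4; μ^(3)=-29

((3, 1, 0, 0); (1, 1, 1, 1); (0, 0, 1, 0))


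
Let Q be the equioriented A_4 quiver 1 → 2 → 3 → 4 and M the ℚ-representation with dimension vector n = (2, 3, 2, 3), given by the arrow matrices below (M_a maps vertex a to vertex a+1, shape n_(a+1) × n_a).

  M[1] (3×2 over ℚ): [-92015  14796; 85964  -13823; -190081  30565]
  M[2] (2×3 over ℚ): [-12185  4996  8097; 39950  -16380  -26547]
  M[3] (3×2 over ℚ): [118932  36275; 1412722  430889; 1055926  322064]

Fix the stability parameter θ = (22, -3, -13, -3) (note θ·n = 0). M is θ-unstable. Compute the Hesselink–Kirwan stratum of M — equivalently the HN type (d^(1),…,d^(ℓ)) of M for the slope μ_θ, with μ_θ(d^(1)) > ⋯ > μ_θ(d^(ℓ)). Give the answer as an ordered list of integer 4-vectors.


Interval decomposition of M: I[1,4]^2, I[2,2], I[4,4].
HN type (ℓ=2): μ^(1)=3/4; μ^(2)=-3

((2, 2, 2, 2); (0, 1, 0, 1))


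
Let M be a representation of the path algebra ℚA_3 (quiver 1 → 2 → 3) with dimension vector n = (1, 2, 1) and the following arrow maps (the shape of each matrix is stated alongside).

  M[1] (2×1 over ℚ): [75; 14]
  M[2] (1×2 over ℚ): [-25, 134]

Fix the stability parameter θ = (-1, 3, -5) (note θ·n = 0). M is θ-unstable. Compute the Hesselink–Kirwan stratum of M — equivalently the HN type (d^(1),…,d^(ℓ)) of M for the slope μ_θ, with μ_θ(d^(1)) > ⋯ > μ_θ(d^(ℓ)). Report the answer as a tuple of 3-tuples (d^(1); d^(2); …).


Barcode: M ≅ I[1,3], I[2,2]. HN layers by μ_θ (2 steps, strictly decreasing):
  μ^(1)=3; μ^(2)=-1

((0, 1, 0); (1, 1, 1))


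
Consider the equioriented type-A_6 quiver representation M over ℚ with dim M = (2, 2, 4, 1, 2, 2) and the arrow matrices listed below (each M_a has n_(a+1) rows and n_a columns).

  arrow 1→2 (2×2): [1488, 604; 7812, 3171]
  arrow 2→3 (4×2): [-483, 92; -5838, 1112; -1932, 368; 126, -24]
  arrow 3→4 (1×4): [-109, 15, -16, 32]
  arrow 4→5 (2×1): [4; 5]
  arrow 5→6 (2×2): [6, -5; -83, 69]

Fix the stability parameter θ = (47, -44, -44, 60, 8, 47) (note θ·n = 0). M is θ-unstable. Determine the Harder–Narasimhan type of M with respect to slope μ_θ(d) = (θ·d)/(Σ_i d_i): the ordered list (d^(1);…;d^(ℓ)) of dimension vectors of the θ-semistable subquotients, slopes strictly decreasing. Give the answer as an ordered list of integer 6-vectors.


Interval decomposition of M: I[1,1], I[1,2], I[2,6], I[3,3]^3, I[5,6].
HN type (ℓ=5): μ^(1)=47; μ^(2)=34; μ^(3)=8; μ^(4)=3/2; μ^(5)=-44

((1, 0, 0, 0, 0, 2); (0, 0, 0, 1, 1, 0); (0, 0, 0, 0, 1, 0); (1, 1, 0, 0, 0, 0); (0, 1, 4, 0, 0, 0))


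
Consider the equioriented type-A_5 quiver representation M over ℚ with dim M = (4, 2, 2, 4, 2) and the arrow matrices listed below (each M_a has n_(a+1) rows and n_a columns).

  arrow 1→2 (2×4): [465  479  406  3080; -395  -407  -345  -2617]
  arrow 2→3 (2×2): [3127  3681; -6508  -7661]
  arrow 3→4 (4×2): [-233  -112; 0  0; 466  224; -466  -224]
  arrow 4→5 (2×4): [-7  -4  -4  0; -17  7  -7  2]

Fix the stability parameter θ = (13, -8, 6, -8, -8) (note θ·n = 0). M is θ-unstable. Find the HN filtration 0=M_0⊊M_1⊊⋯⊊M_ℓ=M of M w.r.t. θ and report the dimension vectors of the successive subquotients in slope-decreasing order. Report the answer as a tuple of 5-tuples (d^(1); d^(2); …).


Barcode: M ≅ I[1,1]^2, I[1,3], I[1,5], I[4,4]^2, I[4,5]. HN layers by μ_θ (5 steps, strictly decreasing):
  μ^(1)=13; μ^(2)=6; μ^(3)=5/2; μ^(4)=-1; μ^(5)=-8

((2, 0, 0, 0, 0); (0, 0, 1, 0, 0); (1, 1, 0, 0, 0); (1, 1, 1, 1, 1); (0, 0, 0, 3, 1))


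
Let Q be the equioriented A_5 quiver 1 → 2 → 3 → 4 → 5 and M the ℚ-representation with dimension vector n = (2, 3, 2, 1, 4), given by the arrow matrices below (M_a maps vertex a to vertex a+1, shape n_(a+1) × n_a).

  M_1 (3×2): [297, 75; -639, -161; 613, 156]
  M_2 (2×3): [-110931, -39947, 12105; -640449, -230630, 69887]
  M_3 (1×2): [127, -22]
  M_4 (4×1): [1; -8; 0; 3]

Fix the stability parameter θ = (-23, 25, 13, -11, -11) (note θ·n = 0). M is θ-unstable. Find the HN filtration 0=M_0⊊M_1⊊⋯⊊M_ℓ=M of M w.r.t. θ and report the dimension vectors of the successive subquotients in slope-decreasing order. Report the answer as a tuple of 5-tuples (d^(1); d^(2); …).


Via rank(M_{q-1}∘⋯∘M_p): M ≅ I[1,3], I[1,5], I[2,2], I[5,5]^3.
μ_θ-semistable layers: μ^(1)=25; μ^(2)=19; μ^(3)=4; μ^(4)=-11; μ^(5)=-23

((0, 1, 0, 0, 0); (0, 1, 1, 0, 0); (0, 1, 1, 1, 1); (0, 0, 0, 0, 3); (2, 0, 0, 0, 0))


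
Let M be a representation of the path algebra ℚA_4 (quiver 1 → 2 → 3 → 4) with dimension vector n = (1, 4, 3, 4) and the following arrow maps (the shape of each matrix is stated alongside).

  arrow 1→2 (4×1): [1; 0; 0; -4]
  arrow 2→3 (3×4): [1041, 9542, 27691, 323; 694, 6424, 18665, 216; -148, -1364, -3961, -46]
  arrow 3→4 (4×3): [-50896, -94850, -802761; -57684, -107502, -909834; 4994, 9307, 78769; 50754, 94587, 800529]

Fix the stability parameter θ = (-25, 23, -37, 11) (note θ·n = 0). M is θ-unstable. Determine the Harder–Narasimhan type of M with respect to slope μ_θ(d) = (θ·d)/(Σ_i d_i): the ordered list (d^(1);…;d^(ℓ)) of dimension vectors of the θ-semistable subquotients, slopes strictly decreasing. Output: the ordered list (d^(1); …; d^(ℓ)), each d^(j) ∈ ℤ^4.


Via rank(M_{q-1}∘⋯∘M_p): M ≅ I[1,3], I[2,2]^2, I[2,4], I[3,4], I[4,4]^2.
μ_θ-semistable layers: μ^(1)=23; μ^(2)=11; μ^(3)=-7; μ^(4)=-25; μ^(5)=-37

((0, 2, 0, 0); (0, 0, 0, 4); (0, 2, 2, 0); (1, 0, 0, 0); (0, 0, 1, 0))


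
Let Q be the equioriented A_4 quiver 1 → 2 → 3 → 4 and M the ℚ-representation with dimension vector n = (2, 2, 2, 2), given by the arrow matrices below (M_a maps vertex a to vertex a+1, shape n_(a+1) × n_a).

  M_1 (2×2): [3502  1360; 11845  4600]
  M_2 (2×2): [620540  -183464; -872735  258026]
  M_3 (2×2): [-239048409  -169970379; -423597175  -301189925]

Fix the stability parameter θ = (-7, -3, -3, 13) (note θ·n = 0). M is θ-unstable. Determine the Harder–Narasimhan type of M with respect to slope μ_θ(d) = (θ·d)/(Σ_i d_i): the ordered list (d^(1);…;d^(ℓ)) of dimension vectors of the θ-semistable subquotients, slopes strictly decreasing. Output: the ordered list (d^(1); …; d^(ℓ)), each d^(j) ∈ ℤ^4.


Via rank(M_{q-1}∘⋯∘M_p): M ≅ I[1,1], I[1,2], I[2,4], I[3,3], I[4,4].
μ_θ-semistable layers: μ^(1)=13; μ^(2)=-3; μ^(3)=-7

((0, 0, 0, 2); (0, 2, 2, 0); (2, 0, 0, 0))


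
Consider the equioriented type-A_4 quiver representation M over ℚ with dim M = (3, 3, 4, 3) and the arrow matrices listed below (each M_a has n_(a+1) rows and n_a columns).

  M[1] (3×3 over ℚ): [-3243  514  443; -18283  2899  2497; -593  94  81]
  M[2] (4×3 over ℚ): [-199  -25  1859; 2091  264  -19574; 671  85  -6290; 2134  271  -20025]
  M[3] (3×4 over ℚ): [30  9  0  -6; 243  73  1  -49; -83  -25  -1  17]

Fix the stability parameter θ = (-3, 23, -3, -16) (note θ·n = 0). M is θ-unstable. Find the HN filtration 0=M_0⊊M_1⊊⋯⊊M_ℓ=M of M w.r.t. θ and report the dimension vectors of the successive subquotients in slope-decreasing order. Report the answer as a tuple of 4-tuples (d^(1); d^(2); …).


Interval decomposition of M: I[1,1], I[1,4]^2, I[2,3], I[3,3], I[4,4].
HN type (ℓ=4): μ^(1)=10; μ^(2)=4/3; μ^(3)=-3; μ^(4)=-16

((0, 1, 1, 0); (0, 2, 2, 2); (3, 0, 1, 0); (0, 0, 0, 1))


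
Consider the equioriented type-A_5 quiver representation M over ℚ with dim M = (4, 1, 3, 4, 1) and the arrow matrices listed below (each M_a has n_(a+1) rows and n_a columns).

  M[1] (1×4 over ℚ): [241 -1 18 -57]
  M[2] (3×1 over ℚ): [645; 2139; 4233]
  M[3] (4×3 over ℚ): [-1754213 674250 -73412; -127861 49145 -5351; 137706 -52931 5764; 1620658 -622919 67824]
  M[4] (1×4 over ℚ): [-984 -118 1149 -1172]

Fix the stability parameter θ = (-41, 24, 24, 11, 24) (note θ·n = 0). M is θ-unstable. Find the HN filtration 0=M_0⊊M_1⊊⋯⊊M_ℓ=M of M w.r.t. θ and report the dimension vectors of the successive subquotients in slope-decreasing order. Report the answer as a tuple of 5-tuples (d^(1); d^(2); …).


Interval decomposition of M: I[1,1]^3, I[1,5], I[3,4]^2, I[4,4].
HN type (ℓ=5): μ^(1)=24; μ^(2)=59/3; μ^(3)=35/2; μ^(4)=11; μ^(5)=-41

((0, 0, 0, 0, 1); (0, 1, 1, 1, 0); (0, 0, 2, 2, 0); (0, 0, 0, 1, 0); (4, 0, 0, 0, 0))


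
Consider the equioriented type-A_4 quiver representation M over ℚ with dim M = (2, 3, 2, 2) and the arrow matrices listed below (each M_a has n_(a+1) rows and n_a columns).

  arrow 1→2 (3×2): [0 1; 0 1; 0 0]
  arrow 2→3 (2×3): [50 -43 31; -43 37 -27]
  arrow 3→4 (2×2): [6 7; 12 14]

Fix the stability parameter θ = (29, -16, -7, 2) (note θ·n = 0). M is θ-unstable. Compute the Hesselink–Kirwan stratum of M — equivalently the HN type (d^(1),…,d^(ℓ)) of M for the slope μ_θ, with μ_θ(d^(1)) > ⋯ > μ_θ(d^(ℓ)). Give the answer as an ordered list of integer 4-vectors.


Via rank(M_{q-1}∘⋯∘M_p): M ≅ I[1,1], I[1,3], I[2,2], I[2,4], I[4,4].
μ_θ-semistable layers: μ^(1)=29; μ^(2)=2; μ^(3)=-7; μ^(4)=-16

((1, 0, 0, 0); (1, 1, 1, 2); (0, 0, 1, 0); (0, 2, 0, 0))


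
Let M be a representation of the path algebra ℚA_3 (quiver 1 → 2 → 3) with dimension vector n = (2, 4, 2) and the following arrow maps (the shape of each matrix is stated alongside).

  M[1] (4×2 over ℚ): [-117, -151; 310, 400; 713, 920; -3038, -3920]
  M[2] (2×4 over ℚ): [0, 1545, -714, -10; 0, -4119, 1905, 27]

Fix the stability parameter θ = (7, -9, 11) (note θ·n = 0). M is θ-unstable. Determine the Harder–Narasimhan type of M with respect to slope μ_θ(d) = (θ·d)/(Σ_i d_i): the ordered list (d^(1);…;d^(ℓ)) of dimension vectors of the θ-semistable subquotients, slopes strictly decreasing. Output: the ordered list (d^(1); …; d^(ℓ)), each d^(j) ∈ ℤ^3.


Interval decomposition of M: I[1,2], I[1,3], I[2,2], I[2,3].
HN type (ℓ=3): μ^(1)=11; μ^(2)=-1; μ^(3)=-9

((0, 0, 2); (2, 2, 0); (0, 2, 0))


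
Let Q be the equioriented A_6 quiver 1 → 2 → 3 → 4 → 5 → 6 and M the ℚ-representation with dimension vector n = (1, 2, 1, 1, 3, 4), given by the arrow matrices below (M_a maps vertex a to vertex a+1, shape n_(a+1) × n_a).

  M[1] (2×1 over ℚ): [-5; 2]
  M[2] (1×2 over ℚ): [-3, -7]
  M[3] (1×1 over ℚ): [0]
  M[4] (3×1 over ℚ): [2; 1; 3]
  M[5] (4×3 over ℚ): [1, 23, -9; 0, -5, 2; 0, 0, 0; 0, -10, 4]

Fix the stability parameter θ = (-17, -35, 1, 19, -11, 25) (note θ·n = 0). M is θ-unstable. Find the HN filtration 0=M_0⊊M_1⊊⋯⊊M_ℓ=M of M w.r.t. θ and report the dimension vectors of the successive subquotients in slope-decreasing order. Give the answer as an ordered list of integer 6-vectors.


Interval decomposition of M: I[1,3], I[2,2], I[4,6], I[5,5], I[5,6], I[6,6]^2.
HN type (ℓ=6): μ^(1)=25; μ^(2)=4; μ^(3)=1; μ^(4)=-11; μ^(5)=-26; μ^(6)=-35

((0, 0, 0, 0, 0, 4); (0, 0, 0, 1, 1, 0); (0, 0, 1, 0, 0, 0); (0, 0, 0, 0, 2, 0); (1, 1, 0, 0, 0, 0); (0, 1, 0, 0, 0, 0))


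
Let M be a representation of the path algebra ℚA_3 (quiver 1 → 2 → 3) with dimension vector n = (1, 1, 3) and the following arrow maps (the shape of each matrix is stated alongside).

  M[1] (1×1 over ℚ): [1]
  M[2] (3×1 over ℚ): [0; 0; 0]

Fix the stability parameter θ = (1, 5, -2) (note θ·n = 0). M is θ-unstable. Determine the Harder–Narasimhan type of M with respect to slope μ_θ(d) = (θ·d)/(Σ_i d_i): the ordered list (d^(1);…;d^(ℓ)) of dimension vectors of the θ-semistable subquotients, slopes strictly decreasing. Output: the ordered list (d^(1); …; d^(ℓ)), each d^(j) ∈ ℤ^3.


Interval decomposition of M: I[1,2], I[3,3]^3.
HN type (ℓ=3): μ^(1)=5; μ^(2)=1; μ^(3)=-2

((0, 1, 0); (1, 0, 0); (0, 0, 3))


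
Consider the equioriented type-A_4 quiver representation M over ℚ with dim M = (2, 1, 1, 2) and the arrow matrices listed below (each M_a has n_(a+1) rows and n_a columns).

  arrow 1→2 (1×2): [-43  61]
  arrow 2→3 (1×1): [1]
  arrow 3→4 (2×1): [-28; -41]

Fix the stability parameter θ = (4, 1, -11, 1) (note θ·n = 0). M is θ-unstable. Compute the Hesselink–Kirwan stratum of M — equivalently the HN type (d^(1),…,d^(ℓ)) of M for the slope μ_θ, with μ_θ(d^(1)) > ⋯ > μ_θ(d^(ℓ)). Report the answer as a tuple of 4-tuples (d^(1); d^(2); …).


Interval decomposition of M: I[1,1], I[1,4], I[4,4].
HN type (ℓ=3): μ^(1)=4; μ^(2)=1; μ^(3)=-2

((1, 0, 0, 0); (0, 0, 0, 2); (1, 1, 1, 0))


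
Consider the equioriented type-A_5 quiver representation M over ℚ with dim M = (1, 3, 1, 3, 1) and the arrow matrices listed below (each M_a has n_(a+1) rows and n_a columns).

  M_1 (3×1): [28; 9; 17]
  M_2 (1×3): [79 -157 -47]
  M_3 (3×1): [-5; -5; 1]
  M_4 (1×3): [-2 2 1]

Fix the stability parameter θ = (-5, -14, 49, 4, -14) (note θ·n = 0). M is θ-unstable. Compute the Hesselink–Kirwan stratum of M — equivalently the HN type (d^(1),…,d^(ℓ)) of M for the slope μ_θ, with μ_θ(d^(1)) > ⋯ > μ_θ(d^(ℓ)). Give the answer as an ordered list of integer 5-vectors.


Via rank(M_{q-1}∘⋯∘M_p): M ≅ I[1,2], I[2,2], I[2,5], I[4,4]^2.
μ_θ-semistable layers: μ^(1)=13; μ^(2)=4; μ^(3)=-19/2; μ^(4)=-14

((0, 0, 1, 1, 1); (0, 0, 0, 2, 0); (1, 1, 0, 0, 0); (0, 2, 0, 0, 0))


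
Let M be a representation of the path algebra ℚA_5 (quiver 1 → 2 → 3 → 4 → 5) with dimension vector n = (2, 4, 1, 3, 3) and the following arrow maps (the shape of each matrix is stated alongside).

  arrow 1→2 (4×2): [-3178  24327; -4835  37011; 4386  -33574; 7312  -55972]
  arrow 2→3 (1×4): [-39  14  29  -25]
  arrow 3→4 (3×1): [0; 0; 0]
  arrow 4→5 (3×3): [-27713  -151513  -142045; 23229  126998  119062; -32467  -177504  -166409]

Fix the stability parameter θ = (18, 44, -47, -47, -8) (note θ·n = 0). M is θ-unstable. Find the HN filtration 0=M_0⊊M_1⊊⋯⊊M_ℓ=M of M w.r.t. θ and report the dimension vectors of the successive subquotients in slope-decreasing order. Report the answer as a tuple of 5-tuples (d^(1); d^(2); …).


Barcode: M ≅ I[1,2], I[1,3], I[2,2]^2, I[4,5]^3. HN layers by μ_θ (5 steps, strictly decreasing):
  μ^(1)=44; μ^(2)=18; μ^(3)=5; μ^(4)=-8; μ^(5)=-47

((0, 3, 0, 0, 0); (1, 0, 0, 0, 0); (1, 1, 1, 0, 0); (0, 0, 0, 0, 3); (0, 0, 0, 3, 0))


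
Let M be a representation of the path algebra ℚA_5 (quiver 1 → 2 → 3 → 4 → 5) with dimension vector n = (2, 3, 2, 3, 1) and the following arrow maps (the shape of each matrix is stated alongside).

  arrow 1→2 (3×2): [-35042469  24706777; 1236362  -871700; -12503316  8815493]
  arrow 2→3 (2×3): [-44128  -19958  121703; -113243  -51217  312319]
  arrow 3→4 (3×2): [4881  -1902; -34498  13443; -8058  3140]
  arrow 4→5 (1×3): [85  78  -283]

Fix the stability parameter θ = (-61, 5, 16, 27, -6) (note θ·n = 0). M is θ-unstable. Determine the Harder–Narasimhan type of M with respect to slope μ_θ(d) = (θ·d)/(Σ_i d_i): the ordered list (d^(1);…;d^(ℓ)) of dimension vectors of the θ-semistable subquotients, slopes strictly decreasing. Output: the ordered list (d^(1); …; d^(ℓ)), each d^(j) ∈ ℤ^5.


Interval decomposition of M: I[1,4], I[1,5], I[2,2], I[4,4].
HN type (ℓ=5): μ^(1)=27; μ^(2)=16; μ^(3)=37/3; μ^(4)=5; μ^(5)=-61

((0, 0, 0, 2, 0); (0, 0, 1, 0, 0); (0, 0, 1, 1, 1); (0, 3, 0, 0, 0); (2, 0, 0, 0, 0))


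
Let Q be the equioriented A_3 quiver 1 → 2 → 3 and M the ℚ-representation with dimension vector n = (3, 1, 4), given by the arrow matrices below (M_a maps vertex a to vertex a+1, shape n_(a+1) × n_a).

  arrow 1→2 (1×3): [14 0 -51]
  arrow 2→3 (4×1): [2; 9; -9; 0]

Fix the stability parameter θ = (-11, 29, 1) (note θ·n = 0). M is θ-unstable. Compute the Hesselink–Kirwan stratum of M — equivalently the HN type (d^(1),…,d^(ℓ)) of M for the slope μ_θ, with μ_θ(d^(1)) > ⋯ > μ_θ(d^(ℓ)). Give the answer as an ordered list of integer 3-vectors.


Interval decomposition of M: I[1,1]^2, I[1,3], I[3,3]^3.
HN type (ℓ=3): μ^(1)=15; μ^(2)=1; μ^(3)=-11

((0, 1, 1); (0, 0, 3); (3, 0, 0))


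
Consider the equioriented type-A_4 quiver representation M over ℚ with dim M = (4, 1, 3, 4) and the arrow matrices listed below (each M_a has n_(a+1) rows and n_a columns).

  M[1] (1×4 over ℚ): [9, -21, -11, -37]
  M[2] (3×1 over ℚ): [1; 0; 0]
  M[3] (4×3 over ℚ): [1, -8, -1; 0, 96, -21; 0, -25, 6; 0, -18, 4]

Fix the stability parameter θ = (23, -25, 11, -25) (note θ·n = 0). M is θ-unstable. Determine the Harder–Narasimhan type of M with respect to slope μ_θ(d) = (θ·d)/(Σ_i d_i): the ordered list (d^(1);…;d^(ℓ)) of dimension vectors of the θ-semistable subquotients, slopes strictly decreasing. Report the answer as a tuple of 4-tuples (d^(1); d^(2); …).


Via rank(M_{q-1}∘⋯∘M_p): M ≅ I[1,1]^3, I[1,4], I[3,4]^2, I[4,4].
μ_θ-semistable layers: μ^(1)=23; μ^(2)=-4; μ^(3)=-7; μ^(4)=-25

((3, 0, 0, 0); (1, 1, 1, 1); (0, 0, 2, 2); (0, 0, 0, 1))


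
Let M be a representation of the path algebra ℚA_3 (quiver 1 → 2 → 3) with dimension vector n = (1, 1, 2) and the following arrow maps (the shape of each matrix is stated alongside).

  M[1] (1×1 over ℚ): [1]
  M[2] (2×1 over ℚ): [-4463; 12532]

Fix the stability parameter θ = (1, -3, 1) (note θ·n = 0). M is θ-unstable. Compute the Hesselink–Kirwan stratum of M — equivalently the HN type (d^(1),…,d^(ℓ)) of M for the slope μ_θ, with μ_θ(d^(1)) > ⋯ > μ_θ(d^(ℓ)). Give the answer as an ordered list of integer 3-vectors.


Barcode: M ≅ I[1,3], I[3,3]. HN layers by μ_θ (2 steps, strictly decreasing):
  μ^(1)=1; μ^(2)=-1

((0, 0, 2); (1, 1, 0))


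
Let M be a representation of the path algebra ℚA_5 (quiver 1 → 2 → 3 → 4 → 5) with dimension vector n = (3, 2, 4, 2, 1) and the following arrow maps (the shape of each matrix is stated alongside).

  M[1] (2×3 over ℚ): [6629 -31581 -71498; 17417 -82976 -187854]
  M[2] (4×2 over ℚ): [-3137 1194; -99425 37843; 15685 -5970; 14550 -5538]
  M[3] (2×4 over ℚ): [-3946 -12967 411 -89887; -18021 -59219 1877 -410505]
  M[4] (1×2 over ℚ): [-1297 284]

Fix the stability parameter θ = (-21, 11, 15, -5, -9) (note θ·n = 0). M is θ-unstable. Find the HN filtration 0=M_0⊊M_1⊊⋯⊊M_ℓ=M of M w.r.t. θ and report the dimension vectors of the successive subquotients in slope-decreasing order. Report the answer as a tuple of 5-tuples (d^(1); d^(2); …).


Via rank(M_{q-1}∘⋯∘M_p): M ≅ I[1,1], I[1,4], I[1,5], I[3,3]^2.
μ_θ-semistable layers: μ^(1)=15; μ^(2)=7; μ^(3)=3; μ^(4)=-21

((0, 0, 2, 0, 0); (0, 1, 1, 1, 0); (0, 1, 1, 1, 1); (3, 0, 0, 0, 0))


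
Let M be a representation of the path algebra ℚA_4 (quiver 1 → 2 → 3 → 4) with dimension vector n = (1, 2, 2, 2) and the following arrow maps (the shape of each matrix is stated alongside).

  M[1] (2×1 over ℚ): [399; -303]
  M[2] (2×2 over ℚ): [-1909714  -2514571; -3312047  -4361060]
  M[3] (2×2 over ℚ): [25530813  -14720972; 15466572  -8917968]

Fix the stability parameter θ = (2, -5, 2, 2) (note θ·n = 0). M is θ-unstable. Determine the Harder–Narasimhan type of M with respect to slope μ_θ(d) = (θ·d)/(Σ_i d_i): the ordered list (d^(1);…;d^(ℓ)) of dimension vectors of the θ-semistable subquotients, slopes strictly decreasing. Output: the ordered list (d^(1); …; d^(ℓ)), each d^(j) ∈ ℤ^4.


Barcode: M ≅ I[1,4], I[2,3], I[4,4]. HN layers by μ_θ (3 steps, strictly decreasing):
  μ^(1)=2; μ^(2)=-3/2; μ^(3)=-5

((0, 0, 2, 2); (1, 1, 0, 0); (0, 1, 0, 0))
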